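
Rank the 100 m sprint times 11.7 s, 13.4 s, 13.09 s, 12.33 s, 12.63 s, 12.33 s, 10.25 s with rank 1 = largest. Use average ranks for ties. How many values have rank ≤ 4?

3

Sorted (descending): 13.4, 13.09, 12.63, 12.33, 12.33, 11.7, 10.25
The 2 values of 12.33 occupy positions 4–5 → average rank (4+5)/2 = 4.5.
Ranks ≤ 4: {1, 2, 3} → 3 values.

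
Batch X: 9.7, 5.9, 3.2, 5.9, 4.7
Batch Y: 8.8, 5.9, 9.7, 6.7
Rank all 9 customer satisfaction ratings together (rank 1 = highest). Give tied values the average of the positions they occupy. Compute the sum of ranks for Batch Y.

Sorted (descending): 9.7, 9.7, 8.8, 6.7, 5.9, 5.9, 5.9, 4.7, 3.2
The 2 values of 9.7 occupy positions 1–2 → average rank (1+2)/2 = 1.5.
The 3 values of 5.9 occupy positions 5–7 → average rank 6.
Batch Y values → pooled ranks: 8.8→3, 5.9→6, 9.7→1.5, 6.7→4
Rank sum = 3 + 6 + 1.5 + 4 = 14.5

14.5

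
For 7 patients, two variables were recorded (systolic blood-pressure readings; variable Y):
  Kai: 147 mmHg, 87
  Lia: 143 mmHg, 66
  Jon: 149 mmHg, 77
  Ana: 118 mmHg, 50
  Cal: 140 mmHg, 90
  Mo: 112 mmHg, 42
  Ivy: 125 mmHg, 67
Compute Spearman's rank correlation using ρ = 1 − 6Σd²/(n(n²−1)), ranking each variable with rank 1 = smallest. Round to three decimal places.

Ranks of variable 1: 6, 5, 7, 2, 4, 1, 3
Ranks of variable 2: 6, 3, 5, 2, 7, 1, 4
d = r₁ − r₂: 0, 2, 2, 0, -3, 0, -1
d²: 0, 4, 4, 0, 9, 0, 1; Σd² = 18
ρ = 1 − 6·18/(7·48) = 1 − 108/336 = 0.679

0.679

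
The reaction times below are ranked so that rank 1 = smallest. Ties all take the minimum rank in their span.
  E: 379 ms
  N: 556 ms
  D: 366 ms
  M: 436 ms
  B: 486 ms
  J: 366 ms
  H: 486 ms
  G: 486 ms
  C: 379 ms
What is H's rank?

6

Sorted (ascending): 366, 366, 379, 379, 436, 486, 486, 486, 556
The 2 values of 366 occupy positions 1–2 → each gets rank 1.
The 2 values of 379 occupy positions 3–4 → each gets rank 3.
The 3 values of 486 occupy positions 6–8 → each gets rank 6.
H has value 486 ms → rank 6.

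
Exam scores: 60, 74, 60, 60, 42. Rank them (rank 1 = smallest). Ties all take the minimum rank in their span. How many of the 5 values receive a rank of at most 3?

Sorted (ascending): 42, 60, 60, 60, 74
The 3 values of 60 occupy positions 2–4 → each gets rank 2.
Ranks ≤ 3: {1, 2, 2, 2} → 4 values.

4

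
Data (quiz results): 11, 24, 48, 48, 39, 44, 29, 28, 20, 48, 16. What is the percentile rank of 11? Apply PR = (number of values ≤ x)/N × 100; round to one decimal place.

9.1

N = 11.
Strictly below 11: 0. Equal to 11: 1.
PR = 1/11 × 100 = 9.1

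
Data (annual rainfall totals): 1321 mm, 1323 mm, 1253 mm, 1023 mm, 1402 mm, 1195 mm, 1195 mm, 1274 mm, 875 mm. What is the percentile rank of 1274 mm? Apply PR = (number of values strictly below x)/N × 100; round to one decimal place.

N = 9.
Strictly below 1274: 5. Equal to 1274: 1.
PR = 5/9 × 100 = 55.6

55.6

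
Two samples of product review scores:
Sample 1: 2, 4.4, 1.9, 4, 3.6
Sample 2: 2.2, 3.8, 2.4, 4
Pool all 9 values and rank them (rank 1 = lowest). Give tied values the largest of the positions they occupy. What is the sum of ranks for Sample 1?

25

Sorted (ascending): 1.9, 2, 2.2, 2.4, 3.6, 3.8, 4, 4, 4.4
The 2 values of 4 occupy positions 7–8 → each gets rank 8.
Sample 1 values → pooled ranks: 2→2, 4.4→9, 1.9→1, 4→8, 3.6→5
Rank sum = 2 + 9 + 1 + 8 + 5 = 25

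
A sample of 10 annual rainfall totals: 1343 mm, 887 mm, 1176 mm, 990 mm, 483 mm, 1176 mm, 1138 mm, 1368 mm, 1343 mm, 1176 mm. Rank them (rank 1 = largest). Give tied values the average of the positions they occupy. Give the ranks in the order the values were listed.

2.5, 9, 5, 8, 10, 5, 7, 1, 2.5, 5

Sorted (descending): 1368, 1343, 1343, 1176, 1176, 1176, 1138, 990, 887, 483
The 2 values of 1343 occupy positions 2–3 → average rank (2+3)/2 = 2.5.
The 3 values of 1176 occupy positions 4–6 → average rank 5.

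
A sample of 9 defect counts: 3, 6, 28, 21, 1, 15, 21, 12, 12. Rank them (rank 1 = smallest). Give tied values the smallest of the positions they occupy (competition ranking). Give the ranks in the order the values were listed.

Sorted (ascending): 1, 3, 6, 12, 12, 15, 21, 21, 28
The 2 values of 12 occupy positions 4–5 → each gets rank 4.
The 2 values of 21 occupy positions 7–8 → each gets rank 7.

2, 3, 9, 7, 1, 6, 7, 4, 4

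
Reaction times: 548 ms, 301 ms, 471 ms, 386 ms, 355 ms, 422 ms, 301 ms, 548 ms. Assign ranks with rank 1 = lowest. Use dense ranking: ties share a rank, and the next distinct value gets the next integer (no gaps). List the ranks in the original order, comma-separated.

Sorted (ascending): 301, 301, 355, 386, 422, 471, 548, 548
The 2 values of 301 share dense rank 1.
The 2 values of 548 share dense rank 6.
Remaining distinct values take the next consecutive integers.

6, 1, 5, 3, 2, 4, 1, 6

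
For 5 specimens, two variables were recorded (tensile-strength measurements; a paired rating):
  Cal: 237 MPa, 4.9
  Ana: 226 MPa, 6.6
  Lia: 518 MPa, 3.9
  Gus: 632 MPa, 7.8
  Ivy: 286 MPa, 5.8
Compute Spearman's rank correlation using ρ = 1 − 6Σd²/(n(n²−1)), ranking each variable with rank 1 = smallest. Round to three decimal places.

0.100

Ranks of variable 1: 2, 1, 4, 5, 3
Ranks of variable 2: 2, 4, 1, 5, 3
d = r₁ − r₂: 0, -3, 3, 0, 0
d²: 0, 9, 9, 0, 0; Σd² = 18
ρ = 1 − 6·18/(5·24) = 1 − 108/120 = 0.100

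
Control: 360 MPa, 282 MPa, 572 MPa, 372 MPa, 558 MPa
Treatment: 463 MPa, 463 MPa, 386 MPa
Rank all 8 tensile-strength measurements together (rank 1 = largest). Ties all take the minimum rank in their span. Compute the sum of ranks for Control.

Sorted (descending): 572, 558, 463, 463, 386, 372, 360, 282
The 2 values of 463 occupy positions 3–4 → each gets rank 3.
Control values → pooled ranks: 360→7, 282→8, 572→1, 372→6, 558→2
Rank sum = 7 + 8 + 1 + 6 + 2 = 24

24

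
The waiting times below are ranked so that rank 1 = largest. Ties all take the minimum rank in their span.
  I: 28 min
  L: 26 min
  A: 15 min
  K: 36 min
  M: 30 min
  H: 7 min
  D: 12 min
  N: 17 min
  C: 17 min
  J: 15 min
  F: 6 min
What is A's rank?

Sorted (descending): 36, 30, 28, 26, 17, 17, 15, 15, 12, 7, 6
The 2 values of 17 occupy positions 5–6 → each gets rank 5.
The 2 values of 15 occupy positions 7–8 → each gets rank 7.
A has value 15 min → rank 7.

7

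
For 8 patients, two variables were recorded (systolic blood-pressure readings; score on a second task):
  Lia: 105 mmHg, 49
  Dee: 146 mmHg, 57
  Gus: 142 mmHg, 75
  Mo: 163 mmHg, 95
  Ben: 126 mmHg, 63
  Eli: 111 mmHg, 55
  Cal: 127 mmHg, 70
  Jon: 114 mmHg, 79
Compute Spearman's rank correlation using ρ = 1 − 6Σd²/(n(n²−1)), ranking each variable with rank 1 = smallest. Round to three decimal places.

Ranks of variable 1: 1, 7, 6, 8, 4, 2, 5, 3
Ranks of variable 2: 1, 3, 6, 8, 4, 2, 5, 7
d = r₁ − r₂: 0, 4, 0, 0, 0, 0, 0, -4
d²: 0, 16, 0, 0, 0, 0, 0, 16; Σd² = 32
ρ = 1 − 6·32/(8·63) = 1 − 192/504 = 0.619

0.619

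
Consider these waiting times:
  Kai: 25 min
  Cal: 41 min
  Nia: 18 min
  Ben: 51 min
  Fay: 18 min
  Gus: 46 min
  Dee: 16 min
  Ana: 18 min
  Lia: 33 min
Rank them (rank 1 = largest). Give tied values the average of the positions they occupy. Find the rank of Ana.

Sorted (descending): 51, 46, 41, 33, 25, 18, 18, 18, 16
The 3 values of 18 occupy positions 6–8 → average rank 7.
Ana has value 18 min → rank 7.

7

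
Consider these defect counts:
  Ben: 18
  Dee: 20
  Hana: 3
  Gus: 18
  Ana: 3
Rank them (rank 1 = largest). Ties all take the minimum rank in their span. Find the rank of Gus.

2

Sorted (descending): 20, 18, 18, 3, 3
The 2 values of 18 occupy positions 2–3 → each gets rank 2.
The 2 values of 3 occupy positions 4–5 → each gets rank 4.
Gus has value 18 → rank 2.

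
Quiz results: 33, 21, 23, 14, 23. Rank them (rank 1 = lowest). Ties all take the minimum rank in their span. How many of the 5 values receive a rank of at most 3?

Sorted (ascending): 14, 21, 23, 23, 33
The 2 values of 23 occupy positions 3–4 → each gets rank 3.
Ranks ≤ 3: {1, 2, 3, 3} → 4 values.

4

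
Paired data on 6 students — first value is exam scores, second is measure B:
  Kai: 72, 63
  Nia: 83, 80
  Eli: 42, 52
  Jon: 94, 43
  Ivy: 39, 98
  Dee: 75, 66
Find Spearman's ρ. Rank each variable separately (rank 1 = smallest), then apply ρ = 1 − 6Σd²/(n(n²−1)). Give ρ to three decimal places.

Ranks of variable 1: 3, 5, 2, 6, 1, 4
Ranks of variable 2: 3, 5, 2, 1, 6, 4
d = r₁ − r₂: 0, 0, 0, 5, -5, 0
d²: 0, 0, 0, 25, 25, 0; Σd² = 50
ρ = 1 − 6·50/(6·35) = 1 − 300/210 = -0.429

-0.429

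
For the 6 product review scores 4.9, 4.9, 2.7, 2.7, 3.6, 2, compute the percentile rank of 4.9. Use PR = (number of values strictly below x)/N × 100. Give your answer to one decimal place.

66.7

N = 6.
Strictly below 4.9: 4. Equal to 4.9: 2.
PR = 4/6 × 100 = 66.7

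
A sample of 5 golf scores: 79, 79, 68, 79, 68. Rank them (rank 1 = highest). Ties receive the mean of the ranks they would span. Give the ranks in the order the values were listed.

Sorted (descending): 79, 79, 79, 68, 68
The 3 values of 79 occupy positions 1–3 → average rank 2.
The 2 values of 68 occupy positions 4–5 → average rank (4+5)/2 = 4.5.

2, 2, 4.5, 2, 4.5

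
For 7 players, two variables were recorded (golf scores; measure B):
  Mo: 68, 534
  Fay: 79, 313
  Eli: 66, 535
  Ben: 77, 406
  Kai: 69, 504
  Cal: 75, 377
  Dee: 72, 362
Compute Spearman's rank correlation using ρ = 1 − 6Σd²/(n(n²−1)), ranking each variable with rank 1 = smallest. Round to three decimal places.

-0.857

Ranks of variable 1: 2, 7, 1, 6, 3, 5, 4
Ranks of variable 2: 6, 1, 7, 4, 5, 3, 2
d = r₁ − r₂: -4, 6, -6, 2, -2, 2, 2
d²: 16, 36, 36, 4, 4, 4, 4; Σd² = 104
ρ = 1 − 6·104/(7·48) = 1 − 624/336 = -0.857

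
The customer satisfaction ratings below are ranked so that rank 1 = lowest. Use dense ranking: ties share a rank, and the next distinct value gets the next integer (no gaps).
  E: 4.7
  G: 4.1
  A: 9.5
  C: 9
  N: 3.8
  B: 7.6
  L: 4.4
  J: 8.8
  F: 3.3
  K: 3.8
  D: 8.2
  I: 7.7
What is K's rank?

2

Sorted (ascending): 3.3, 3.8, 3.8, 4.1, 4.4, 4.7, 7.6, 7.7, 8.2, 8.8, 9, 9.5
The 2 values of 3.8 share dense rank 2.
Remaining distinct values take the next consecutive integers.
K has value 3.8 → rank 2.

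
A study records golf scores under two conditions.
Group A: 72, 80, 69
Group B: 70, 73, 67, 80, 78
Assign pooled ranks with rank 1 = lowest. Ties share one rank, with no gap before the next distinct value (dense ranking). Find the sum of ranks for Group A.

13

Sorted (ascending): 67, 69, 70, 72, 73, 78, 80, 80
The 2 values of 80 share dense rank 7.
Remaining distinct values take the next consecutive integers.
Group A values → pooled ranks: 72→4, 80→7, 69→2
Rank sum = 4 + 7 + 2 = 13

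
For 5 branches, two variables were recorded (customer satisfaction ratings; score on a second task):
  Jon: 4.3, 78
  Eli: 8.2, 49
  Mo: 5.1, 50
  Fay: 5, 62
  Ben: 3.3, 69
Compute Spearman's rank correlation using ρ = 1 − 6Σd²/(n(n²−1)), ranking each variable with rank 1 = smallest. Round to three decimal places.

Ranks of variable 1: 2, 5, 4, 3, 1
Ranks of variable 2: 5, 1, 2, 3, 4
d = r₁ − r₂: -3, 4, 2, 0, -3
d²: 9, 16, 4, 0, 9; Σd² = 38
ρ = 1 − 6·38/(5·24) = 1 − 228/120 = -0.900

-0.900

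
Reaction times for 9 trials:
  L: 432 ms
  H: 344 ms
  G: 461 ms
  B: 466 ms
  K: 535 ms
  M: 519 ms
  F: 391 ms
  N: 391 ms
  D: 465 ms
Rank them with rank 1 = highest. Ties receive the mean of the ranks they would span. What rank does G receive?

Sorted (descending): 535, 519, 466, 465, 461, 432, 391, 391, 344
The 2 values of 391 occupy positions 7–8 → average rank (7+8)/2 = 7.5.
G has value 461 ms → rank 5.

5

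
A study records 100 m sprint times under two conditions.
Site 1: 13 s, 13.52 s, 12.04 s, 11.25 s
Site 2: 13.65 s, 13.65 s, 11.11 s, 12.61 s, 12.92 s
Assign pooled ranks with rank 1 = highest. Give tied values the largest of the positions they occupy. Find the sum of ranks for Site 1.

Sorted (descending): 13.65, 13.65, 13.52, 13, 12.92, 12.61, 12.04, 11.25, 11.11
The 2 values of 13.65 occupy positions 1–2 → each gets rank 2.
Site 1 values → pooled ranks: 13→4, 13.52→3, 12.04→7, 11.25→8
Rank sum = 4 + 3 + 7 + 8 = 22

22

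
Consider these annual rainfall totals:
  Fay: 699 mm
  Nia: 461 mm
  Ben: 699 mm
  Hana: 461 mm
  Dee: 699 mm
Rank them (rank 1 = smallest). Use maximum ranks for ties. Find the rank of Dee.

Sorted (ascending): 461, 461, 699, 699, 699
The 2 values of 461 occupy positions 1–2 → each gets rank 2.
The 3 values of 699 occupy positions 3–5 → each gets rank 5.
Dee has value 699 mm → rank 5.

5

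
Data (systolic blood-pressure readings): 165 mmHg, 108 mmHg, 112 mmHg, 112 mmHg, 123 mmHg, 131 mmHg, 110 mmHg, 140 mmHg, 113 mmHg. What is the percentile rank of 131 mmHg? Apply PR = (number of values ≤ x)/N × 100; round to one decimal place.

N = 9.
Strictly below 131: 6. Equal to 131: 1.
PR = 7/9 × 100 = 77.8

77.8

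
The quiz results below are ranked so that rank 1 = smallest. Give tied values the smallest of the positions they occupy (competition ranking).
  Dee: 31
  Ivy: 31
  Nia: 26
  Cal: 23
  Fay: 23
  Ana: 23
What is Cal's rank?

Sorted (ascending): 23, 23, 23, 26, 31, 31
The 3 values of 23 occupy positions 1–3 → each gets rank 1.
The 2 values of 31 occupy positions 5–6 → each gets rank 5.
Cal has value 23 → rank 1.

1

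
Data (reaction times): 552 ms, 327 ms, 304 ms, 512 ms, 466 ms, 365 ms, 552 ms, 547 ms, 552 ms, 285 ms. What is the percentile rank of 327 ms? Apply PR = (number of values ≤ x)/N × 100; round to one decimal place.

30.0

N = 10.
Strictly below 327: 2. Equal to 327: 1.
PR = 3/10 × 100 = 30.0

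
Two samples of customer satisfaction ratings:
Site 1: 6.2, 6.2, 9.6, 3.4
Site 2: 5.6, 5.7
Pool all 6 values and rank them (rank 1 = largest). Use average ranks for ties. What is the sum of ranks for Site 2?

Sorted (descending): 9.6, 6.2, 6.2, 5.7, 5.6, 3.4
The 2 values of 6.2 occupy positions 2–3 → average rank (2+3)/2 = 2.5.
Site 2 values → pooled ranks: 5.6→5, 5.7→4
Rank sum = 5 + 4 = 9

9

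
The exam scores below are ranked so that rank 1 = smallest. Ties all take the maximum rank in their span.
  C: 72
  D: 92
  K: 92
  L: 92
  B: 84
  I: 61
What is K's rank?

6

Sorted (ascending): 61, 72, 84, 92, 92, 92
The 3 values of 92 occupy positions 4–6 → each gets rank 6.
K has value 92 → rank 6.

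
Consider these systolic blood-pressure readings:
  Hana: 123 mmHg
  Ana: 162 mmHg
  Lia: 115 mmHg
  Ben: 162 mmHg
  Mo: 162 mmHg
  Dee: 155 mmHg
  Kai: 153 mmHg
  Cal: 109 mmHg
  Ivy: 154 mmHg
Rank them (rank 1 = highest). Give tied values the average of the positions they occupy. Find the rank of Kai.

6

Sorted (descending): 162, 162, 162, 155, 154, 153, 123, 115, 109
The 3 values of 162 occupy positions 1–3 → average rank 2.
Kai has value 153 mmHg → rank 6.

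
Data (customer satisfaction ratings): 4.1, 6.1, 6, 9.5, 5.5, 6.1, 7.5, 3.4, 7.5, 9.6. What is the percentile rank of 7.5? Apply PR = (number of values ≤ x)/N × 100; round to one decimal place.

N = 10.
Strictly below 7.5: 6. Equal to 7.5: 2.
PR = 8/10 × 100 = 80.0

80.0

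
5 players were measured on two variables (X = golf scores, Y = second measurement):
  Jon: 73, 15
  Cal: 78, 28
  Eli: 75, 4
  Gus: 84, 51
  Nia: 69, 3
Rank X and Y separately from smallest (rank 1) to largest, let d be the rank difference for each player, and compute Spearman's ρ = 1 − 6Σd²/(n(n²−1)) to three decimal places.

Ranks of variable 1: 2, 4, 3, 5, 1
Ranks of variable 2: 3, 4, 2, 5, 1
d = r₁ − r₂: -1, 0, 1, 0, 0
d²: 1, 0, 1, 0, 0; Σd² = 2
ρ = 1 − 6·2/(5·24) = 1 − 12/120 = 0.900

0.900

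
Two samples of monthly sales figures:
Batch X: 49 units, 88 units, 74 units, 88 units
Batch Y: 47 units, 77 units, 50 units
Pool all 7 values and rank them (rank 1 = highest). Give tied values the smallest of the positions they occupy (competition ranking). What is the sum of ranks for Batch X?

Sorted (descending): 88, 88, 77, 74, 50, 49, 47
The 2 values of 88 occupy positions 1–2 → each gets rank 1.
Batch X values → pooled ranks: 49→6, 88→1, 74→4, 88→1
Rank sum = 6 + 1 + 4 + 1 = 12

12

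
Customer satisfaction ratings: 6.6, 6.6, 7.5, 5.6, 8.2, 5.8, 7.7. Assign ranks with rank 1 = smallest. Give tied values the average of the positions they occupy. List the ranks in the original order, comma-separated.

3.5, 3.5, 5, 1, 7, 2, 6

Sorted (ascending): 5.6, 5.8, 6.6, 6.6, 7.5, 7.7, 8.2
The 2 values of 6.6 occupy positions 3–4 → average rank (3+4)/2 = 3.5.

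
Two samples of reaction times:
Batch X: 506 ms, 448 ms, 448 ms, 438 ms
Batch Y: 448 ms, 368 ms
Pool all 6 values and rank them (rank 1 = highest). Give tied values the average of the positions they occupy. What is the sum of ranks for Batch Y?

Sorted (descending): 506, 448, 448, 448, 438, 368
The 3 values of 448 occupy positions 2–4 → average rank 3.
Batch Y values → pooled ranks: 448→3, 368→6
Rank sum = 3 + 6 = 9

9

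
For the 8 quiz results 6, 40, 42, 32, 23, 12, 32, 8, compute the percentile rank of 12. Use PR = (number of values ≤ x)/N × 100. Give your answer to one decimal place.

N = 8.
Strictly below 12: 2. Equal to 12: 1.
PR = 3/8 × 100 = 37.5

37.5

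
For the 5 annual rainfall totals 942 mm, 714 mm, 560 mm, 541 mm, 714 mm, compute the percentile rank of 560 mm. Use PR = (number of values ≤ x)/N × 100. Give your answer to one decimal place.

N = 5.
Strictly below 560: 1. Equal to 560: 1.
PR = 2/5 × 100 = 40.0

40.0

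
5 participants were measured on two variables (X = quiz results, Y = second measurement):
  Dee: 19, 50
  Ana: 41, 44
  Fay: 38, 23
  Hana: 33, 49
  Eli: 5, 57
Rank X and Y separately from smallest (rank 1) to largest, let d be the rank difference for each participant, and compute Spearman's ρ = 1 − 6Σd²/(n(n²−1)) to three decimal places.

Ranks of variable 1: 2, 5, 4, 3, 1
Ranks of variable 2: 4, 2, 1, 3, 5
d = r₁ − r₂: -2, 3, 3, 0, -4
d²: 4, 9, 9, 0, 16; Σd² = 38
ρ = 1 − 6·38/(5·24) = 1 − 228/120 = -0.900

-0.900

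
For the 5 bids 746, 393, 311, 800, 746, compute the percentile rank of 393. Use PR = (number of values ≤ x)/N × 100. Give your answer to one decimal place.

40.0

N = 5.
Strictly below 393: 1. Equal to 393: 1.
PR = 2/5 × 100 = 40.0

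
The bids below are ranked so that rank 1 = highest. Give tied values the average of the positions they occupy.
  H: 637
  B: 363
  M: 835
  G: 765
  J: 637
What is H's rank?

Sorted (descending): 835, 765, 637, 637, 363
The 2 values of 637 occupy positions 3–4 → average rank (3+4)/2 = 3.5.
H has value 637 → rank 3.5.

3.5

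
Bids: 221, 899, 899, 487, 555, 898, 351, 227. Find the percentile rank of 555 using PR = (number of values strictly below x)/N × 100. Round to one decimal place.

N = 8.
Strictly below 555: 4. Equal to 555: 1.
PR = 4/8 × 100 = 50.0

50.0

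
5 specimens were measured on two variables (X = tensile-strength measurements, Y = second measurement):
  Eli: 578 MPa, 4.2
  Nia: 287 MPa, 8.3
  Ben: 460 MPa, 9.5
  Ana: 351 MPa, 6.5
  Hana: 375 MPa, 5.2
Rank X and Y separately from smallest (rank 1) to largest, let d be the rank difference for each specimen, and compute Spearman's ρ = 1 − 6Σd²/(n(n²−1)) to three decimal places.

Ranks of variable 1: 5, 1, 4, 2, 3
Ranks of variable 2: 1, 4, 5, 3, 2
d = r₁ − r₂: 4, -3, -1, -1, 1
d²: 16, 9, 1, 1, 1; Σd² = 28
ρ = 1 − 6·28/(5·24) = 1 − 168/120 = -0.400

-0.400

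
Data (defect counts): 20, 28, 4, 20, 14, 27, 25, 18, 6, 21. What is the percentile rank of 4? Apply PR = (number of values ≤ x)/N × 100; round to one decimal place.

10.0

N = 10.
Strictly below 4: 0. Equal to 4: 1.
PR = 1/10 × 100 = 10.0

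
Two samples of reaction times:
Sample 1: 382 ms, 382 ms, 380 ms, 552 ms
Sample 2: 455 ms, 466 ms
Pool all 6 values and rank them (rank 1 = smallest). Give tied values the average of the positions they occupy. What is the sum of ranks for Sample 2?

Sorted (ascending): 380, 382, 382, 455, 466, 552
The 2 values of 382 occupy positions 2–3 → average rank (2+3)/2 = 2.5.
Sample 2 values → pooled ranks: 455→4, 466→5
Rank sum = 4 + 5 = 9

9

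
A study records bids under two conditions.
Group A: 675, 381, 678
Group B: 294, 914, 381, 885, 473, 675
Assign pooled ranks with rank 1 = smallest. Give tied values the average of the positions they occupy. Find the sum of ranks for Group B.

Sorted (ascending): 294, 381, 381, 473, 675, 675, 678, 885, 914
The 2 values of 381 occupy positions 2–3 → average rank (2+3)/2 = 2.5.
The 2 values of 675 occupy positions 5–6 → average rank (5+6)/2 = 5.5.
Group B values → pooled ranks: 294→1, 914→9, 381→2.5, 885→8, 473→4, 675→5.5
Rank sum = 1 + 9 + 2.5 + 8 + 4 + 5.5 = 30

30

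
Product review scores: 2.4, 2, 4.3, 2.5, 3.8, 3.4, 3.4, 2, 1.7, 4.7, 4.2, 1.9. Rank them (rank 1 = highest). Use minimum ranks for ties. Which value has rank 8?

2.4

Sorted (descending): 4.7, 4.3, 4.2, 3.8, 3.4, 3.4, 2.5, 2.4, 2, 2, 1.9, 1.7
The 2 values of 3.4 occupy positions 5–6 → each gets rank 5.
The 2 values of 2 occupy positions 9–10 → each gets rank 9.
Rank 8 → value 2.4.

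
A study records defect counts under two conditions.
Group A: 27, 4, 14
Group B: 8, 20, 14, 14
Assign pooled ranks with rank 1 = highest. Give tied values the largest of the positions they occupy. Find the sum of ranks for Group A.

13

Sorted (descending): 27, 20, 14, 14, 14, 8, 4
The 3 values of 14 occupy positions 3–5 → each gets rank 5.
Group A values → pooled ranks: 27→1, 4→7, 14→5
Rank sum = 1 + 7 + 5 = 13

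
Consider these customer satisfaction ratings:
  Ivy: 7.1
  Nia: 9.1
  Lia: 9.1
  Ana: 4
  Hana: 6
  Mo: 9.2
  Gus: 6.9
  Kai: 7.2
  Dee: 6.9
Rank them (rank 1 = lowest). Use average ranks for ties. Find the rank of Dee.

3.5

Sorted (ascending): 4, 6, 6.9, 6.9, 7.1, 7.2, 9.1, 9.1, 9.2
The 2 values of 6.9 occupy positions 3–4 → average rank (3+4)/2 = 3.5.
The 2 values of 9.1 occupy positions 7–8 → average rank (7+8)/2 = 7.5.
Dee has value 6.9 → rank 3.5.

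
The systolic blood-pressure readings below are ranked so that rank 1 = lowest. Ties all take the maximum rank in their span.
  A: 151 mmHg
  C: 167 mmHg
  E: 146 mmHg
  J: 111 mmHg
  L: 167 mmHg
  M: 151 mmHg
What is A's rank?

Sorted (ascending): 111, 146, 151, 151, 167, 167
The 2 values of 151 occupy positions 3–4 → each gets rank 4.
The 2 values of 167 occupy positions 5–6 → each gets rank 6.
A has value 151 mmHg → rank 4.

4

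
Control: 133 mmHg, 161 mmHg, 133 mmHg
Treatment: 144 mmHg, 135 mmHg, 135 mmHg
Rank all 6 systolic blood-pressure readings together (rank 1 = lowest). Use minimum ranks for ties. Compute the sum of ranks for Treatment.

Sorted (ascending): 133, 133, 135, 135, 144, 161
The 2 values of 133 occupy positions 1–2 → each gets rank 1.
The 2 values of 135 occupy positions 3–4 → each gets rank 3.
Treatment values → pooled ranks: 144→5, 135→3, 135→3
Rank sum = 5 + 3 + 3 = 11

11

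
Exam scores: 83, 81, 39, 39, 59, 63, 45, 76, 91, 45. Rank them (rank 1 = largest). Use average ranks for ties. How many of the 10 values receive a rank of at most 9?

Sorted (descending): 91, 83, 81, 76, 63, 59, 45, 45, 39, 39
The 2 values of 45 occupy positions 7–8 → average rank (7+8)/2 = 7.5.
The 2 values of 39 occupy positions 9–10 → average rank (9+10)/2 = 9.5.
Ranks ≤ 9: {1, 2, 3, 4, 5, 6, 7.5, 7.5} → 8 values.

8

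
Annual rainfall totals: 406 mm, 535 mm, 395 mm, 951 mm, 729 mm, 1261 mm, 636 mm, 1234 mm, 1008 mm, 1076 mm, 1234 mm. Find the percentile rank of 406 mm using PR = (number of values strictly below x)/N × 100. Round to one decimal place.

9.1

N = 11.
Strictly below 406: 1. Equal to 406: 1.
PR = 1/11 × 100 = 9.1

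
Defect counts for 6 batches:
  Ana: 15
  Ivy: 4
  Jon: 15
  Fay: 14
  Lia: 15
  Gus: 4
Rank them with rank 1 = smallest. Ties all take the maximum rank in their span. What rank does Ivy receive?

Sorted (ascending): 4, 4, 14, 15, 15, 15
The 2 values of 4 occupy positions 1–2 → each gets rank 2.
The 3 values of 15 occupy positions 4–6 → each gets rank 6.
Ivy has value 4 → rank 2.

2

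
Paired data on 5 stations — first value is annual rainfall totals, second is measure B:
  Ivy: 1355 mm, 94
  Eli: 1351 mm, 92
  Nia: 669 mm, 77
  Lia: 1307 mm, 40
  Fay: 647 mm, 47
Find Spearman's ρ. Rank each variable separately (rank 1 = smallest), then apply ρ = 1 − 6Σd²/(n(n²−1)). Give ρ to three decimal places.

Ranks of variable 1: 5, 4, 2, 3, 1
Ranks of variable 2: 5, 4, 3, 1, 2
d = r₁ − r₂: 0, 0, -1, 2, -1
d²: 0, 0, 1, 4, 1; Σd² = 6
ρ = 1 − 6·6/(5·24) = 1 − 36/120 = 0.700

0.700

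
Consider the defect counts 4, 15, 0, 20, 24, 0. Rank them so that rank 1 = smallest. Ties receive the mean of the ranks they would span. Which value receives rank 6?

24

Sorted (ascending): 0, 0, 4, 15, 20, 24
The 2 values of 0 occupy positions 1–2 → average rank (1+2)/2 = 1.5.
Rank 6 → value 24.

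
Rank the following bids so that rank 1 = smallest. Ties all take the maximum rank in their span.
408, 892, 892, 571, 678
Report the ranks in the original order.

1, 5, 5, 2, 3

Sorted (ascending): 408, 571, 678, 892, 892
The 2 values of 892 occupy positions 4–5 → each gets rank 5.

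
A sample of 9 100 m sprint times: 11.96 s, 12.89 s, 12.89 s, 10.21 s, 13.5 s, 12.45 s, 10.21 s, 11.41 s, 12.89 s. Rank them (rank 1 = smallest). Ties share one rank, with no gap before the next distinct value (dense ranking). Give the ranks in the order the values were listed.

Sorted (ascending): 10.21, 10.21, 11.41, 11.96, 12.45, 12.89, 12.89, 12.89, 13.5
The 2 values of 10.21 share dense rank 1.
The 3 values of 12.89 share dense rank 5.
Remaining distinct values take the next consecutive integers.

3, 5, 5, 1, 6, 4, 1, 2, 5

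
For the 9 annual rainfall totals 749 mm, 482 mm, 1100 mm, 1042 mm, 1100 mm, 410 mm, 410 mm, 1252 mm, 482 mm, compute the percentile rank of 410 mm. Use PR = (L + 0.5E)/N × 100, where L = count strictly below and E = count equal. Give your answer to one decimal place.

11.1

N = 9.
Strictly below 410: 0. Equal to 410: 2.
PR = (0 + 0.5·2)/9 × 100 = 11.1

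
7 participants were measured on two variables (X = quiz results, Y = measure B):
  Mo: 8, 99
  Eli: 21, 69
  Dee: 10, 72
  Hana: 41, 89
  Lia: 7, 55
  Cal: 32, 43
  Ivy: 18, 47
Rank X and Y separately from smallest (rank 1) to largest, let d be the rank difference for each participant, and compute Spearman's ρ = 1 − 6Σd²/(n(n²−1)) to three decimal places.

Ranks of variable 1: 2, 5, 3, 7, 1, 6, 4
Ranks of variable 2: 7, 4, 5, 6, 3, 1, 2
d = r₁ − r₂: -5, 1, -2, 1, -2, 5, 2
d²: 25, 1, 4, 1, 4, 25, 4; Σd² = 64
ρ = 1 − 6·64/(7·48) = 1 − 384/336 = -0.143

-0.143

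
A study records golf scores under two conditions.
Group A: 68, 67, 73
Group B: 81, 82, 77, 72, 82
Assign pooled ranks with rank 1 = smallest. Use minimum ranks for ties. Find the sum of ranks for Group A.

7

Sorted (ascending): 67, 68, 72, 73, 77, 81, 82, 82
The 2 values of 82 occupy positions 7–8 → each gets rank 7.
Group A values → pooled ranks: 68→2, 67→1, 73→4
Rank sum = 2 + 1 + 4 = 7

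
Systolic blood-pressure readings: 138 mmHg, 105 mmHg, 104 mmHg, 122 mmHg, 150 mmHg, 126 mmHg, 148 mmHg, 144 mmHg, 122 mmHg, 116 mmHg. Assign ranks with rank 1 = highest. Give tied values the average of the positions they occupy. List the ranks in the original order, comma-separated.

4, 9, 10, 6.5, 1, 5, 2, 3, 6.5, 8

Sorted (descending): 150, 148, 144, 138, 126, 122, 122, 116, 105, 104
The 2 values of 122 occupy positions 6–7 → average rank (6+7)/2 = 6.5.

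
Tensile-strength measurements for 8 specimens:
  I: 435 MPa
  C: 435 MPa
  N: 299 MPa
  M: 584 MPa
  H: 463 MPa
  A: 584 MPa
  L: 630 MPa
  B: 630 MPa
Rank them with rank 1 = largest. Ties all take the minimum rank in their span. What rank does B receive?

Sorted (descending): 630, 630, 584, 584, 463, 435, 435, 299
The 2 values of 630 occupy positions 1–2 → each gets rank 1.
The 2 values of 584 occupy positions 3–4 → each gets rank 3.
The 2 values of 435 occupy positions 6–7 → each gets rank 6.
B has value 630 MPa → rank 1.

1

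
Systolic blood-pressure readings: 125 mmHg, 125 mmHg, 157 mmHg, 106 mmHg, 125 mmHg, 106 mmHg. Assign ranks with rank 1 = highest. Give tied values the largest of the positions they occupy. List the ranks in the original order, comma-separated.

Sorted (descending): 157, 125, 125, 125, 106, 106
The 3 values of 125 occupy positions 2–4 → each gets rank 4.
The 2 values of 106 occupy positions 5–6 → each gets rank 6.

4, 4, 1, 6, 4, 6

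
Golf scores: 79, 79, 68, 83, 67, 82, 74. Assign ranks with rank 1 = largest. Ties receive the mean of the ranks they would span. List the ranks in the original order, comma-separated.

3.5, 3.5, 6, 1, 7, 2, 5

Sorted (descending): 83, 82, 79, 79, 74, 68, 67
The 2 values of 79 occupy positions 3–4 → average rank (3+4)/2 = 3.5.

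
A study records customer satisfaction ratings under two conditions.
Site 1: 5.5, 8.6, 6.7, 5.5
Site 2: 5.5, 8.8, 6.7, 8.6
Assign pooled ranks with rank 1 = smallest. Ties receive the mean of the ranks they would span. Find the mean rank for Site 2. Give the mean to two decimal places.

5.25

Sorted (ascending): 5.5, 5.5, 5.5, 6.7, 6.7, 8.6, 8.6, 8.8
The 3 values of 5.5 occupy positions 1–3 → average rank 2.
The 2 values of 6.7 occupy positions 4–5 → average rank (4+5)/2 = 4.5.
The 2 values of 8.6 occupy positions 6–7 → average rank (6+7)/2 = 6.5.
Site 2 values → pooled ranks: 5.5→2, 8.8→8, 6.7→4.5, 8.6→6.5
Mean rank = (2 + 8 + 4.5 + 6.5) / 4 = 5.25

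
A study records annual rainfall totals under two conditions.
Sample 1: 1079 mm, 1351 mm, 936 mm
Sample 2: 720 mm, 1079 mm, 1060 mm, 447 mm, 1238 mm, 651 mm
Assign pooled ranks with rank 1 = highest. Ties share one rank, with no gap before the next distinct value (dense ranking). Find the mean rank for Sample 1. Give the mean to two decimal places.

3.00

Sorted (descending): 1351, 1238, 1079, 1079, 1060, 936, 720, 651, 447
The 2 values of 1079 share dense rank 3.
Remaining distinct values take the next consecutive integers.
Sample 1 values → pooled ranks: 1079→3, 1351→1, 936→5
Mean rank = (3 + 1 + 5) / 3 = 3.00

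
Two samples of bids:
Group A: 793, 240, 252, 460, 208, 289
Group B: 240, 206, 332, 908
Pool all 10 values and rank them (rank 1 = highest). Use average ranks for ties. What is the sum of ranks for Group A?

Sorted (descending): 908, 793, 460, 332, 289, 252, 240, 240, 208, 206
The 2 values of 240 occupy positions 7–8 → average rank (7+8)/2 = 7.5.
Group A values → pooled ranks: 793→2, 240→7.5, 252→6, 460→3, 208→9, 289→5
Rank sum = 2 + 7.5 + 6 + 3 + 9 + 5 = 32.5

32.5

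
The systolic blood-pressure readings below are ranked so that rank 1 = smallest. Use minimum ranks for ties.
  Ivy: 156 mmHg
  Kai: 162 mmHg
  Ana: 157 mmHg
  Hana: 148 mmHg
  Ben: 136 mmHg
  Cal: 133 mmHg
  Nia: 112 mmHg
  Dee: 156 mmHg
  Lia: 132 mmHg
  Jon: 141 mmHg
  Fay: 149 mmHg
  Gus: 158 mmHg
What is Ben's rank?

Sorted (ascending): 112, 132, 133, 136, 141, 148, 149, 156, 156, 157, 158, 162
The 2 values of 156 occupy positions 8–9 → each gets rank 8.
Ben has value 136 mmHg → rank 4.

4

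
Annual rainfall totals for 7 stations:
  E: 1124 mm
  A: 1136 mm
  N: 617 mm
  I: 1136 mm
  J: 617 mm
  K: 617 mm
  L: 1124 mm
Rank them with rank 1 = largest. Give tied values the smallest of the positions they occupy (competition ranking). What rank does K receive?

Sorted (descending): 1136, 1136, 1124, 1124, 617, 617, 617
The 2 values of 1136 occupy positions 1–2 → each gets rank 1.
The 2 values of 1124 occupy positions 3–4 → each gets rank 3.
The 3 values of 617 occupy positions 5–7 → each gets rank 5.
K has value 617 mm → rank 5.

5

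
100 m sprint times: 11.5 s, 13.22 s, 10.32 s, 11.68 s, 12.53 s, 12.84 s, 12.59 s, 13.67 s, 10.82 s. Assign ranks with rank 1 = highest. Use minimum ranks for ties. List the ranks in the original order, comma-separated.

Sorted (descending): 13.67, 13.22, 12.84, 12.59, 12.53, 11.68, 11.5, 10.82, 10.32
No ties — each value takes its position as its rank.

7, 2, 9, 6, 5, 3, 4, 1, 8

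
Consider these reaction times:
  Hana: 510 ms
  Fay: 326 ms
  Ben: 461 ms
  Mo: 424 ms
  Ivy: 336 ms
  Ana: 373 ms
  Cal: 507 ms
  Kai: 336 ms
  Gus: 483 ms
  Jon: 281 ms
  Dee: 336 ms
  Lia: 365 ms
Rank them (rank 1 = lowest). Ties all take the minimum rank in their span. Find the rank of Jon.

Sorted (ascending): 281, 326, 336, 336, 336, 365, 373, 424, 461, 483, 507, 510
The 3 values of 336 occupy positions 3–5 → each gets rank 3.
Jon has value 281 ms → rank 1.

1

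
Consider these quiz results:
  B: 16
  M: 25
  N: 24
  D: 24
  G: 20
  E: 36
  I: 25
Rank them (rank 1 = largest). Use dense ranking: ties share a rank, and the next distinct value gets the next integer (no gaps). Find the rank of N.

3

Sorted (descending): 36, 25, 25, 24, 24, 20, 16
The 2 values of 25 share dense rank 2.
The 2 values of 24 share dense rank 3.
Remaining distinct values take the next consecutive integers.
N has value 24 → rank 3.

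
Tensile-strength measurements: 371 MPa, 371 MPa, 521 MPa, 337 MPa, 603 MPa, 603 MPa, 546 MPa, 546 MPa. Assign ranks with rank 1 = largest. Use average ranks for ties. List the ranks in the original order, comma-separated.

6.5, 6.5, 5, 8, 1.5, 1.5, 3.5, 3.5

Sorted (descending): 603, 603, 546, 546, 521, 371, 371, 337
The 2 values of 603 occupy positions 1–2 → average rank (1+2)/2 = 1.5.
The 2 values of 546 occupy positions 3–4 → average rank (3+4)/2 = 3.5.
The 2 values of 371 occupy positions 6–7 → average rank (6+7)/2 = 6.5.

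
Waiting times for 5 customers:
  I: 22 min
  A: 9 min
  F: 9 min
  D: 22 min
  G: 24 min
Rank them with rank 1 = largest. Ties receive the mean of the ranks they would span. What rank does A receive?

4.5

Sorted (descending): 24, 22, 22, 9, 9
The 2 values of 22 occupy positions 2–3 → average rank (2+3)/2 = 2.5.
The 2 values of 9 occupy positions 4–5 → average rank (4+5)/2 = 4.5.
A has value 9 min → rank 4.5.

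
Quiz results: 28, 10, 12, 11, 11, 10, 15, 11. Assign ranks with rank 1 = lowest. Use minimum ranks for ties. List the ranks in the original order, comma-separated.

Sorted (ascending): 10, 10, 11, 11, 11, 12, 15, 28
The 2 values of 10 occupy positions 1–2 → each gets rank 1.
The 3 values of 11 occupy positions 3–5 → each gets rank 3.

8, 1, 6, 3, 3, 1, 7, 3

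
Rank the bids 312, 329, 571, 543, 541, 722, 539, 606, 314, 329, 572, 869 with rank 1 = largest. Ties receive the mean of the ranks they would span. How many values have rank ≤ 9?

8

Sorted (descending): 869, 722, 606, 572, 571, 543, 541, 539, 329, 329, 314, 312
The 2 values of 329 occupy positions 9–10 → average rank (9+10)/2 = 9.5.
Ranks ≤ 9: {1, 2, 3, 4, 5, 6, 7, 8} → 8 values.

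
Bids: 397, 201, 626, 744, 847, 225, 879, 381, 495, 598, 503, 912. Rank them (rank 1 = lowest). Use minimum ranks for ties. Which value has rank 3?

381

Sorted (ascending): 201, 225, 381, 397, 495, 503, 598, 626, 744, 847, 879, 912
No ties — each value takes its position as its rank.
Rank 3 → value 381.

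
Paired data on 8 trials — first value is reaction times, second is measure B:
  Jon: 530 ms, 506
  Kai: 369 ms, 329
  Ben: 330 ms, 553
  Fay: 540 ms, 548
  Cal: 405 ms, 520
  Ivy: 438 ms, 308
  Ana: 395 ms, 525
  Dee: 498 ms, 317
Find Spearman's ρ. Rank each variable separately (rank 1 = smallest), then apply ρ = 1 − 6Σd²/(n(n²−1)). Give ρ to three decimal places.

-0.214

Ranks of variable 1: 7, 2, 1, 8, 4, 5, 3, 6
Ranks of variable 2: 4, 3, 8, 7, 5, 1, 6, 2
d = r₁ − r₂: 3, -1, -7, 1, -1, 4, -3, 4
d²: 9, 1, 49, 1, 1, 16, 9, 16; Σd² = 102
ρ = 1 − 6·102/(8·63) = 1 − 612/504 = -0.214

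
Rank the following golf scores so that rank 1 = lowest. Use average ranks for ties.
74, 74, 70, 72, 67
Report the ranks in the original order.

Sorted (ascending): 67, 70, 72, 74, 74
The 2 values of 74 occupy positions 4–5 → average rank (4+5)/2 = 4.5.

4.5, 4.5, 2, 3, 1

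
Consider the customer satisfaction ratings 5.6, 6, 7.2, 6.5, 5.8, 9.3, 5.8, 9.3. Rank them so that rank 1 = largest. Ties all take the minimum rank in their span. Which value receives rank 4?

Sorted (descending): 9.3, 9.3, 7.2, 6.5, 6, 5.8, 5.8, 5.6
The 2 values of 9.3 occupy positions 1–2 → each gets rank 1.
The 2 values of 5.8 occupy positions 6–7 → each gets rank 6.
Rank 4 → value 6.5.

6.5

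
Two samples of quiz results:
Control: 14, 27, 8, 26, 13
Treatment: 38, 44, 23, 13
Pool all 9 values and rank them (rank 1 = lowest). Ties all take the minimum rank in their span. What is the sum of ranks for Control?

20

Sorted (ascending): 8, 13, 13, 14, 23, 26, 27, 38, 44
The 2 values of 13 occupy positions 2–3 → each gets rank 2.
Control values → pooled ranks: 14→4, 27→7, 8→1, 26→6, 13→2
Rank sum = 4 + 7 + 1 + 6 + 2 = 20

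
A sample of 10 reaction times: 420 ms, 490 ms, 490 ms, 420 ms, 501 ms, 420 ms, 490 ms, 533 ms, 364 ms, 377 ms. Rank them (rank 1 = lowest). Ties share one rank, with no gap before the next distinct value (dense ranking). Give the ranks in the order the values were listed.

3, 4, 4, 3, 5, 3, 4, 6, 1, 2

Sorted (ascending): 364, 377, 420, 420, 420, 490, 490, 490, 501, 533
The 3 values of 420 share dense rank 3.
The 3 values of 490 share dense rank 4.
Remaining distinct values take the next consecutive integers.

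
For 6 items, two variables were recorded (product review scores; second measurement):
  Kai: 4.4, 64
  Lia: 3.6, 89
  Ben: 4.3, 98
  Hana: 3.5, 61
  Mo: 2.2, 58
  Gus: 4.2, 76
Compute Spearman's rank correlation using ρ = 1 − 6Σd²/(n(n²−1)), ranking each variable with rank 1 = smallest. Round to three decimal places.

Ranks of variable 1: 6, 3, 5, 2, 1, 4
Ranks of variable 2: 3, 5, 6, 2, 1, 4
d = r₁ − r₂: 3, -2, -1, 0, 0, 0
d²: 9, 4, 1, 0, 0, 0; Σd² = 14
ρ = 1 − 6·14/(6·35) = 1 − 84/210 = 0.600

0.600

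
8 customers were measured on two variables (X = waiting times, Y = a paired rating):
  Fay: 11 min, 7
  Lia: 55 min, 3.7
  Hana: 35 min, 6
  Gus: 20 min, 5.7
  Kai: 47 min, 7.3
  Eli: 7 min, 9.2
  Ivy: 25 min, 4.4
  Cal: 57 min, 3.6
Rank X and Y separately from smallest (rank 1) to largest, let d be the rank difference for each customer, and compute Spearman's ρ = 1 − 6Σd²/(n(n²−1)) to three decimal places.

-0.690

Ranks of variable 1: 2, 7, 5, 3, 6, 1, 4, 8
Ranks of variable 2: 6, 2, 5, 4, 7, 8, 3, 1
d = r₁ − r₂: -4, 5, 0, -1, -1, -7, 1, 7
d²: 16, 25, 0, 1, 1, 49, 1, 49; Σd² = 142
ρ = 1 − 6·142/(8·63) = 1 − 852/504 = -0.690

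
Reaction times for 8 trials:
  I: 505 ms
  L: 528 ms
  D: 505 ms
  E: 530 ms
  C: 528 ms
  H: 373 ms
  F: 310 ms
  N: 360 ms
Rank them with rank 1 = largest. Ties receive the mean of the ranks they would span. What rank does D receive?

Sorted (descending): 530, 528, 528, 505, 505, 373, 360, 310
The 2 values of 528 occupy positions 2–3 → average rank (2+3)/2 = 2.5.
The 2 values of 505 occupy positions 4–5 → average rank (4+5)/2 = 4.5.
D has value 505 ms → rank 4.5.

4.5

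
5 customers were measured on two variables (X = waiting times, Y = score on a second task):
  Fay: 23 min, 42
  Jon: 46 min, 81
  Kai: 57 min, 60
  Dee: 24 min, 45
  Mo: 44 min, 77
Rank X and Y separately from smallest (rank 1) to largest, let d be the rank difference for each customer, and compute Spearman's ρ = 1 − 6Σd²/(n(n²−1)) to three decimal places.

0.700

Ranks of variable 1: 1, 4, 5, 2, 3
Ranks of variable 2: 1, 5, 3, 2, 4
d = r₁ − r₂: 0, -1, 2, 0, -1
d²: 0, 1, 4, 0, 1; Σd² = 6
ρ = 1 − 6·6/(5·24) = 1 − 36/120 = 0.700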